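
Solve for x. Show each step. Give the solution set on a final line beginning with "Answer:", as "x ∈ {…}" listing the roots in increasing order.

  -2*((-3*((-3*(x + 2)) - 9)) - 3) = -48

Step 1. [-2*((-3*((-3*(x + 2)) - 9)) - 3) = -48] leading coefficient -2: divide by -2. So div: (-3*((-3*(x + 2)) - 9)) - 3 = 24.
Step 2. [(-3*((-3*(x + 2)) - 9)) - 3 = 24] 3 comes off first (add 3), so sub: -3*((-3*(x + 2)) - 9) = 27.
Step 3. [-3*((-3*(x + 2)) - 9) = 27] LHS = -3·(…); ÷-3 both sides. So div: (-3*(x + 2)) - 9 = -9.
Step 4. [(-3*(x + 2)) - 9 = -9] common factor -3 (LHS and -9) — divide through ⇒ factor: (x + 2) + 3 = 3.
Step 5. [(x + 2) + 3 = 3] +3 is outermost — subtract 3 both sides ⇒ sub: x + 2 = 0.
Step 6. [x + 2 = 0] 2 comes off first (subtract 2). So sub: x = -2.

Answer: x ∈ {-2}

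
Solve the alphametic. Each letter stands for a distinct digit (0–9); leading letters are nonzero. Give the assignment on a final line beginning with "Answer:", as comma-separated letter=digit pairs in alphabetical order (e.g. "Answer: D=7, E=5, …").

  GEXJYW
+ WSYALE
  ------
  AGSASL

Step 1. [col 1: W + E ≡ L (mod 10)] E=7 is one option consistent with column 1 (W + E ≡ L (mod 10), carry-in 0) — take it ⇒ E=7.
Step 2. [col 1: W + E ≡ L (mod 10)] L=3 is one option consistent with column 1 (W + E ≡ L (mod 10), carry-in 0) — take it ⇒ L=3.
Step 3. [col 1: W + E ≡ L (mod 10)] column 1: given E=7, L=3, carry-in 0, and digits 3,7 already taken and all letters distinct, W+E≡L (mod 10) forces W=6. So W=6.
Step 4. [col 2: Y + L ≡ S (mod 10)] no forcing yet in column 2 (carry-in 1); S=5 is free and consistent — try it, so S=5.
Step 5. [col 2: Y + L ≡ S (mod 10)] in column 2 we have Y+L≡S with carry-in 1; given L=3, S=5 and digits 3,5,6,7 already taken and all letters distinct, that pins Y to 1. So Y=1.
Step 6. [col 3: J + A ≡ A (mod 10)] column 3: given nothing yet, carry-in 0, and digits 1,3,5,6,7 already taken and all letters distinct, J+A≡A (mod 10) forces J=0 ⇒ J=0.
Step 7. [col 3: J + A ≡ A (mod 10)] no forcing yet in column 3 (carry-in 0); A=9 is free and consistent — try it ⇒ A=9.
Step 8. [col 4: X + Y ≡ S (mod 10)] column 4 reads X+Y+carry(0)=S with Y=1, S=5; with digits 0,1,3,5,6,7,9 already taken and all letters distinct, the only value for X is 4. So X=4.
Step 9. [col 5: E + S ≡ G (mod 10)] in column 5 we have E+S≡G with carry-in 0; given E=7, S=5 and digits 0,1,3,4,5,6,7,9 already taken and all letters distinct, that pins G to 2. So G=2.

Answer: A=9, E=7, G=2, J=0, L=3, S=5, W=6, X=4, Y=1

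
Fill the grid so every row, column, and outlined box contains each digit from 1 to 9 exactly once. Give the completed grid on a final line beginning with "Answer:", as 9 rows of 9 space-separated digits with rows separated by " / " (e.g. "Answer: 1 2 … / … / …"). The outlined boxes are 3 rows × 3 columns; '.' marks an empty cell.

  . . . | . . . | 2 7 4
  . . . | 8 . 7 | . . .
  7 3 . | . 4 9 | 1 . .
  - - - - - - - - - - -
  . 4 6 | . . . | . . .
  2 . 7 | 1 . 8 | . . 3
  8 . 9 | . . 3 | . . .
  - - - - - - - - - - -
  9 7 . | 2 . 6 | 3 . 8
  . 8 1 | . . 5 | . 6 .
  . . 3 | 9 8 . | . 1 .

Step 1. [r2c5∈{1,2,3,5,6}] across box 2, 2 lands solely at r2c5 ⇒ r2c5=2.
Step 2. [r5c2∈{5}] r5c2 is down to just 5. So r5c2=5.
Step 3. [r6c4∈{4,5,6,7}] 4 has one home in box 5: r6c4. So r6c4=4.
Step 4. [r8c9∈{2,7,9}] 2 has one home in row 8: r8c9. So r8c9=2.
Step 5. [r8c7∈{4,7,9}] row 8 places 9 nowhere but r8c7, so r8c7=9.
Step 6. [r6c2∈{1}] r6c2's peers cover all but 1 ⇒ r6c2=1.
Step 7. [r2c1∈{1,4,5,6}] row 2 places 1 nowhere but r2c1, so r2c1=1.
Step 8. [r3c8∈{5,8}] 8 has one home in box 3: r3c8 ⇒ r3c8=8.
Step 9. [r4c9∈{1,5,7,9}] in row 4, 1 fits only at r4c9, so r4c9=1.
Step 10. [r2c9∈{5,6,9}] col 9 places 9 nowhere but r2c9, so r2c9=9.
Step 11. [r2c2∈{6}] r2c2's peers cover all but 6. So r2c2=6.
Step 12. [r2c7∈{5}] nothing but 5 survives at r2c7, so r2c7=5.
Step 13. [r1c1∈{5}] r1c1's peers cover all but 5 ⇒ r1c1=5.
Step 14. [r9c9∈{5,7}] 5 has one home in row 9: r9c9. So r9c9=5.
Step 15. [r6c9∈{6,7}] in col 9, 7 fits only at r6c9, so r6c9=7.
Step 16. [r7c8∈{4}] r7c8 is down to just 4. So r7c8=4.
Step 17. [r3c4∈{5,6}] across row 3, 5 lands solely at r3c4 ⇒ r3c4=5.
Step 18. [r6c7∈{6}] r6c7 has the single candidate 6. So r6c7=6.
Step 19. [r6c8∈{2,5}] row 6 places 2 nowhere but r6c8, so r6c8=2.
Step 20. [r4c8∈{5,9}] across col 8, 5 lands solely at r4c8 ⇒ r4c8=5.
Step 21. [r5c5∈{6,9}] r5c5 is the only open cell in row 5 admitting 6, so r5c5=6.
Step 22. [r4c4∈{7}] r4c4's peers cover all but 7, so r4c4=7.
Step 23. [r8c4∈{3}] only 3 remains possible at r8c4 ⇒ r8c4=3.
Step 24. [r9c1∈{4,6}] r9c1 is the only open cell in row 9 admitting 6. So r9c1=6.
Step 25. [r1c6∈{1}] nothing but 1 survives at r1c6. So r1c6=1.
Step 26. [r9c6∈{4}] nothing but 4 survives at r9c6 ⇒ r9c6=4.
Step 27. [r4c6∈{2}] r4c6 has the single candidate 2 ⇒ r4c6=2.
Step 28. [r2c8∈{3}] r2c8's peers cover all but 3. So r2c8=3.
Step 29. [r9c2∈{2}] r9c2's peers cover all but 2. So r9c2=2.
Step 30. [r4c1∈{3}] r4c1 is down to just 3. So r4c1=3.
Step 31. [r4c5∈{9}] r4c5's peers cover all but 9 ⇒ r4c5=9.
Step 32. [r5c7∈{4}] r5c7 has the single candidate 4. So r5c7=4.
Step 33. [r7c5∈{1}] nothing but 1 survives at r7c5. So r7c5=1.
Step 34. [r1c2∈{9}] r1c2 has the single candidate 9. So r1c2=9.
Step 35. [r2c3∈{4}] nothing but 4 survives at r2c3 ⇒ r2c3=4.
Step 36. [r1c4∈{6}] r1c4's peers cover all but 6 ⇒ r1c4=6.
Step 37. [r3c3∈{2}] nothing but 2 survives at r3c3. So r3c3=2.
Step 38. [r3c9∈{6}] only 6 remains possible at r3c9, so r3c9=6.
Step 39. [r8c1∈{4}] only 4 remains possible at r8c1, so r8c1=4.
Step 40. [r4c7∈{8}] nothing but 8 survives at r4c7 ⇒ r4c7=8.
Step 41. [r9c7∈{7}] r9c7's peers cover all but 7, so r9c7=7.
Step 42. [r5c8∈{9}] nothing but 9 survives at r5c8, so r5c8=9.
Step 43. [r7c3∈{5}] r7c3 has the single candidate 5 ⇒ r7c3=5.
Step 44. [r6c5∈{5}] nothing but 5 survives at r6c5. So r6c5=5.
Step 45. [r1c5∈{3}] nothing but 3 survives at r1c5, so r1c5=3.
Step 46. [r8c5∈{7}] r8c5's peers cover all but 7. So r8c5=7.
Step 47. [r1c3∈{8}] r1c3 is down to just 8, so r1c3=8.

Answer: 5 9 8 6 3 1 2 7 4 / 1 6 4 8 2 7 5 3 9 / 7 3 2 5 4 9 1 8 6 / 3 4 6 7 9 2 8 5 1 / 2 5 7 1 6 8 4 9 3 / 8 1 9 4 5 3 6 2 7 / 9 7 5 2 1 6 3 4 8 / 4 8 1 3 7 5 9 6 2 / 6 2 3 9 8 4 7 1 5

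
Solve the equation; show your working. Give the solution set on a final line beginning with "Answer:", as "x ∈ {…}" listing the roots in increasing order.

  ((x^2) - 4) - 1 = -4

Step 1. [((x^2) - 4) - 1 = -4] -1 is outermost — add 1 both sides, so sub: (x^2) - 4 = -3.
Step 2. [(x^2) - 4 = -3] 4 comes off first (add 4). So sub: x^2 = 1.
Step 3. [x^2 = 1] √ both sides: 1 ≥ 0 gives two branches. So sqrt: x = 1 or -1.

Answer: x ∈ {-1, 1}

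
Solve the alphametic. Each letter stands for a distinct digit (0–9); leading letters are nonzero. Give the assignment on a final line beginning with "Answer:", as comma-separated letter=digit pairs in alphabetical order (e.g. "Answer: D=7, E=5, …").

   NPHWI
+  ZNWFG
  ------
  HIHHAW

Step 1. [col 1: I + G ≡ W (mod 10)] several values work for G in column 1 (I + G ≡ W (mod 10), carry-in 0); try G=3 ⇒ G=3.
Step 2. [H] the sum has 6 digits but both addends have 5; that extra leading digit H is the final carry, namely 1 ⇒ H=1.
Step 3. [col 1: I + G ≡ W (mod 10)] W=9 is one option consistent with column 1 (I + G ≡ W (mod 10), carry-in 0) — take it. So W=9.
Step 4. [col 1: I + G ≡ W (mod 10)] column 1: given G=3, W=9, carry-in 0, and digits 1,3,9 already taken and all letters distinct, I+G≡W (mod 10) forces I=6. So I=6.
Step 5. [col 2: W + F ≡ A (mod 10)] several values work for A in column 2 (W + F ≡ A (mod 10), carry-in 0); try A=4. So A=4.
Step 6. [col 2: W + F ≡ A (mod 10)] column 2: given W=9, A=4, carry-in 0, and digits 1,3,4,6,9 already taken and all letters distinct, W+F≡A (mod 10) forces F=5 ⇒ F=5.
Step 7. [col 4: P + N ≡ H (mod 10)] column 4 (P + N ≡ H (mod 10), carry-in 1) doesn't pin N yet; pick N=8 and continue ⇒ N=8.
Step 8. [col 4: P + N ≡ H (mod 10)] column 4: given N=8, H=1, carry-in 1, and digits 1,3,4,5,6,8,9 already taken and all letters distinct, P+N≡H (mod 10) forces P=2. So P=2.
Step 9. [col 5: N + Z ≡ I (mod 10)] column 5 reads N+Z+carry(1)=I with N=8, I=6; with digits 1,2,3,4,5,6,8,9 already taken and all letters distinct, the only value for Z is 7 ⇒ Z=7.

Answer: A=4, F=5, G=3, H=1, I=6, N=8, P=2, W=9, Z=7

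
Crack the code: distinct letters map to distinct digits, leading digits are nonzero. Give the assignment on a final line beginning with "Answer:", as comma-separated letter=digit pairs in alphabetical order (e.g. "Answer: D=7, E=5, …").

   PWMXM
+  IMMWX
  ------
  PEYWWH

Step 1. [col 1: M + X ≡ H (mod 10)] X=9 is one option consistent with column 1 (M + X ≡ H (mod 10), carry-in 0) — take it. So X=9.
Step 2. [P] the sum has 6 digits but both addends have 5; that extra leading digit P is the final carry, namely 1. So P=1.
Step 3. [col 1: M + X ≡ H (mod 10)] M=7 is one option consistent with column 1 (M + X ≡ H (mod 10), carry-in 0) — take it ⇒ M=7.
Step 4. [col 1: M + X ≡ H (mod 10)] in column 1 we have M+X≡H with carry-in 0; given M=7, X=9 and digits 1,7,9 already taken and all letters distinct, that pins H to 6. So H=6.
Step 5. [col 2: X + W ≡ W (mod 10)] no forcing yet in column 2 (carry-in 1); W=5 is free and consistent — try it. So W=5.
Step 6. [col 4: W + M ≡ Y (mod 10)] from column 4 (W=5, M=7, carry-in 1, digits 1,5,6,7,9 already taken and all letters distinct): Y must equal 3. So Y=3.
Step 7. [col 5: P + I ≡ E (mod 10)] column 5 (P + I ≡ E (mod 10), carry-in 1) doesn't pin E yet; pick E=0 and continue ⇒ E=0.
Step 8. [col 5: P + I ≡ E (mod 10)] column 5: given P=1, E=0, carry-in 1, and digits 0,1,3,5,6,7,9 already taken and all letters distinct, P+I≡E (mod 10) forces I=8, so I=8.

Answer: E=0, H=6, I=8, M=7, P=1, W=5, X=9, Y=3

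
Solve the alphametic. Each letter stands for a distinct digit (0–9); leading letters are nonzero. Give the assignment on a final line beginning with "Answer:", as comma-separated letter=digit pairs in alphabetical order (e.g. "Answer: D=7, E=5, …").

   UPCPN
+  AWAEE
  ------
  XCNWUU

Step 1. [col 1: N + E ≡ U (mod 10)] column 1 (N + E ≡ U (mod 10), carry-in 0) doesn't pin E yet; pick E=6 and continue. So E=6.
Step 2. [col 1: N + E ≡ U (mod 10)] column 1 (N + E ≡ U (mod 10), carry-in 0) doesn't pin U yet; pick U=5 and continue. So U=5.
Step 3. [col 1: N + E ≡ U (mod 10)] column 1: given E=6, U=5, carry-in 0, and digits 5,6 already taken and all letters distinct, N+E≡U (mod 10) forces N=9. So N=9.
Step 4. [X] X is the leading digit of a 6-digit sum of two 5-digit numbers; the final carry is exactly 1. So X=1.
Step 5. [col 2: P + E ≡ U (mod 10)] in column 2 we have P+E≡U with carry-in 1; given E=6, U=5 and digits 1,5,6,9 already taken and all letters distinct, that pins P to 8. So P=8.
Step 6. [col 3: C + A ≡ W (mod 10)] A=7 is one option consistent with column 3 (C + A ≡ W (mod 10), carry-in 1) — take it. So A=7.
Step 7. [col 3: C + A ≡ W (mod 10)] several values work for W in column 3 (C + A ≡ W (mod 10), carry-in 1); try W=0, so W=0.
Step 8. [col 3: C + A ≡ W (mod 10)] column 3: given A=7, W=0, carry-in 1, and digits 0,1,5,6,7,8,9 already taken and all letters distinct, C+A≡W (mod 10) forces C=2. So C=2.

Answer: A=7, C=2, E=6, N=9, P=8, U=5, W=0, X=1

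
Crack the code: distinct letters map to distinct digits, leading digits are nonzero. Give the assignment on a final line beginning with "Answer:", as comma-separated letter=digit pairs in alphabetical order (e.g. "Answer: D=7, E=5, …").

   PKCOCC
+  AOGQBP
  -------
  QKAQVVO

Step 1. [col 1: C + P ≡ O (mod 10)] several values work for P in column 1 (C + P ≡ O (mod 10), carry-in 0); try P=7, so P=7.
Step 2. [col 1: C + P ≡ O (mod 10)] no forcing yet in column 1 (carry-in 0); O=2 is free and consistent — try it. So O=2.
Step 3. [col 1: C + P ≡ O (mod 10)] in column 1 we have C+P≡O with carry-in 0; given P=7, O=2 and digits 2,7 already taken and all letters distinct, that pins C to 5 ⇒ C=5.
Step 4. [Q] adding two 6-digit numbers gives at most 6+1 digits, and here it does — Q is that final carry and must be 1. So Q=1.
Step 5. [col 2: C + B ≡ V (mod 10)] column 2 (C + B ≡ V (mod 10), carry-in 1) doesn't pin B yet; pick B=8 and continue ⇒ B=8.
Step 6. [col 2: C + B ≡ V (mod 10)] in column 2 we have C+B≡V with carry-in 1; given C=5, B=8 and digits 1,2,5,7,8 already taken and all letters distinct, that pins V to 4, so V=4.
Step 7. [col 4: C + G ≡ Q (mod 10)] from column 4 (C=5, Q=1, carry-in 0, digits 1,2,4,5,7,8 already taken and all letters distinct): G must equal 6, so G=6.
Step 8. [col 5: K + O ≡ A (mod 10)] column 5 reads K+O+carry(1)=A with O=2; with digits 1,2,4,5,6,7,8 already taken and all letters distinct, the only value for K is 0 ⇒ K=0.
Step 9. [col 5: K + O ≡ A (mod 10)] column 5: given K=0, O=2, carry-in 1, and digits 0,1,2,4,5,6,7,8 already taken and all letters distinct, K+O≡A (mod 10) forces A=3. So A=3.

Answer: A=3, B=8, C=5, G=6, K=0, O=2, P=7, Q=1, V=4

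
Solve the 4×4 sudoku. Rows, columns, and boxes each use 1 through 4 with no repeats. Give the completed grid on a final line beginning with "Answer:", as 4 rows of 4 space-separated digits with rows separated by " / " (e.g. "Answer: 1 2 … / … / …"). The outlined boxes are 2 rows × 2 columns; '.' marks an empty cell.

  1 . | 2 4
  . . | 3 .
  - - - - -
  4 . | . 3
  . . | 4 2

Step 1. [r4c2∈{1,3}] 1 has one home in row 4: r4c2 ⇒ r4c2=1.
Step 2. [r2c1∈{2}] r2c1 is down to just 2. So r2c1=2.
Step 3. [r2c4∈{1}] r2c4 has the single candidate 1, so r2c4=1.
Step 4. [r3c2∈{2}] nothing but 2 survives at r3c2, so r3c2=2.
Step 5. [r2c2∈{4}] r2c2's peers cover all but 4 ⇒ r2c2=4.
Step 6. [r3c3∈{1}] r3c3 is down to just 1, so r3c3=1.
Step 7. [r1c2∈{3}] r1c2 is down to just 3. So r1c2=3.
Step 8. [r4c1∈{3}] nothing but 3 survives at r4c1, so r4c1=3.

Answer: 1 3 2 4 / 2 4 3 1 / 4 2 1 3 / 3 1 4 2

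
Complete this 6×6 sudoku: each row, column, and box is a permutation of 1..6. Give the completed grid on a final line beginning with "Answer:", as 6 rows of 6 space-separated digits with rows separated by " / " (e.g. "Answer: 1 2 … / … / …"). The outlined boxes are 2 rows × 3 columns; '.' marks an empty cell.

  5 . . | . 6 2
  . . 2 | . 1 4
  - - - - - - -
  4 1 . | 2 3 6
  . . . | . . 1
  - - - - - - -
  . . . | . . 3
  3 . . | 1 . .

Step 1. [r5c4∈{4,5,6}] across col 4, 6 lands solely at r5c4, so r5c4=6.
Step 2. [r3c3∈{5}] r3c3 has the single candidate 5, so r3c3=5.
Step 3. [r1c3∈{1,3,4}] across row 1, 1 lands solely at r1c3. So r1c3=1.
Step 4. [r5c3∈{4}] r5c3 is down to just 4, so r5c3=4.
Step 5. [r6c5∈{2,4,5}] in row 6, 4 fits only at r6c5. So r6c5=4.
Step 6. [r6c2∈{2,5,6}] row 6 places 2 nowhere but r6c2. So r6c2=2.
Step 7. [r1c4∈{3}] only 3 remains possible at r1c4 ⇒ r1c4=3.
Step 8. [r4c3∈{3,6}] 3 has one home in col 3: r4c3 ⇒ r4c3=3.
Step 9. [r4c5∈{5}] r4c5's peers cover all but 5 ⇒ r4c5=5.
Step 10. [r4c2∈{6}] r4c2's peers cover all but 6. So r4c2=6.
Step 11. [r5c5∈{2}] r5c5 is down to just 2. So r5c5=2.
Step 12. [r1c2∈{4}] r1c2 is down to just 4 ⇒ r1c2=4.
Step 13. [r2c1∈{6}] only 6 remains possible at r2c1, so r2c1=6.
Step 14. [r5c2∈{5}] nothing but 5 survives at r5c2 ⇒ r5c2=5.
Step 15. [r5c1∈{1}] nothing but 1 survives at r5c1. So r5c1=1.
Step 16. [r4c4∈{4}] nothing but 4 survives at r4c4 ⇒ r4c4=4.
Step 17. [r6c6∈{5}] nothing but 5 survives at r6c6 ⇒ r6c6=5.
Step 18. [r2c2∈{3}] r2c2's peers cover all but 3 ⇒ r2c2=3.
Step 19. [r6c3∈{6}] r6c3 has the single candidate 6 ⇒ r6c3=6.
Step 20. [r4c1∈{2}] nothing but 2 survives at r4c1. So r4c1=2.
Step 21. [r2c4∈{5}] only 5 remains possible at r2c4, so r2c4=5.

Answer: 5 4 1 3 6 2 / 6 3 2 5 1 4 / 4 1 5 2 3 6 / 2 6 3 4 5 1 / 1 5 4 6 2 3 / 3 2 6 1 4 5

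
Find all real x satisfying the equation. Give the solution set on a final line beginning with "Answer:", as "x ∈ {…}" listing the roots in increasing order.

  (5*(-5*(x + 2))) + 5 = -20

Step 1. [(5*(-5*(x + 2))) + 5 = -20] subtract 5: x sits inside (… + 5), so sub: 5*(-5*(x + 2)) = -25.
Step 2. [5*(-5*(x + 2)) = -25] LHS = 5·(…); ÷5 both sides. So div: -5*(x + 2) = -5.
Step 3. [-5*(x + 2) = -5] -5·(inner) — divide through by -5, so div: x + 2 = 1.
Step 4. [x + 2 = 1] +2 is outermost — subtract 2 both sides, so sub: x = -1.

Answer: x ∈ {-1}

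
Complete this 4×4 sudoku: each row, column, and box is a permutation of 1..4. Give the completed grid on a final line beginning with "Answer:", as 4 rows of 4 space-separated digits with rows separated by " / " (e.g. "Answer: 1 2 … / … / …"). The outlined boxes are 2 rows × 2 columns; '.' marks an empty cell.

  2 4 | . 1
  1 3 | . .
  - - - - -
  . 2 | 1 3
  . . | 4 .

Step 1. [r4c4∈{2}] r4c4's peers cover all but 2, so r4c4=2.
Step 2. [r4c1∈{3}] nothing but 3 survives at r4c1. So r4c1=3.
Step 3. [r2c4∈{4}] only 4 remains possible at r2c4. So r2c4=4.
Step 4. [r4c2∈{1}] r4c2 has the single candidate 1, so r4c2=1.
Step 5. [r2c3∈{2}] r2c3's peers cover all but 2, so r2c3=2.
Step 6. [r1c3∈{3}] only 3 remains possible at r1c3. So r1c3=3.
Step 7. [r3c1∈{4}] r3c1 is down to just 4 ⇒ r3c1=4.

Answer: 2 4 3 1 / 1 3 2 4 / 4 2 1 3 / 3 1 4 2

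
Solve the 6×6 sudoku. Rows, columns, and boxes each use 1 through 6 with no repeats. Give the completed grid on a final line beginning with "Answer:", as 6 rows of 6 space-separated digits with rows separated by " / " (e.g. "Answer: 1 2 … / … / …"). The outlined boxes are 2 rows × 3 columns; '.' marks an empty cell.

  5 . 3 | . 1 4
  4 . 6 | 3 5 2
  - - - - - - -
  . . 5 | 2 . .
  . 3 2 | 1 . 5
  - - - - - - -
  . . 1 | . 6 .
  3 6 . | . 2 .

Step 1. [r5c2∈{2,4,5}] r5c2 is the only open cell in col 2 admitting 5, so r5c2=5.
Step 2. [r3c5∈{3,4}] across col 5, 3 lands solely at r3c5, so r3c5=3.
Step 3. [r3c1∈{1,6}] col 1 places 1 nowhere but r3c1, so r3c1=1.
Step 4. [r5c4∈{4}] r5c4's peers cover all but 4 ⇒ r5c4=4.
Step 5. [r1c2∈{2}] r1c2's peers cover all but 2 ⇒ r1c2=2.
Step 6. [r2c2∈{1}] only 1 remains possible at r2c2, so r2c2=1.
Step 7. [r1c4∈{6}] r1c4 is down to just 6. So r1c4=6.
Step 8. [r4c5∈{4}] r4c5 has the single candidate 4 ⇒ r4c5=4.
Step 9. [r3c6∈{6}] nothing but 6 survives at r3c6 ⇒ r3c6=6.
Step 10. [r5c1∈{2}] r5c1's peers cover all but 2 ⇒ r5c1=2.
Step 11. [r6c6∈{1}] r6c6's peers cover all but 1. So r6c6=1.
Step 12. [r6c4∈{5}] r6c4's peers cover all but 5 ⇒ r6c4=5.
Step 13. [r6c3∈{4}] r6c3's peers cover all but 4, so r6c3=4.
Step 14. [r4c1∈{6}] nothing but 6 survives at r4c1. So r4c1=6.
Step 15. [r3c2∈{4}] r3c2 has the single candidate 4. So r3c2=4.
Step 16. [r5c6∈{3}] r5c6 has the single candidate 3. So r5c6=3.

Answer: 5 2 3 6 1 4 / 4 1 6 3 5 2 / 1 4 5 2 3 6 / 6 3 2 1 4 5 / 2 5 1 4 6 3 / 3 6 4 5 2 1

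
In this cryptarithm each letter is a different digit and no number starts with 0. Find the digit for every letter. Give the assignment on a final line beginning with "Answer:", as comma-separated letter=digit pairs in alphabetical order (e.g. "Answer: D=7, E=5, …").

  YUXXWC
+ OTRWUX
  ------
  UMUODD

Step 1. [col 1: C + X ≡ D (mod 10)] no forcing yet in column 1 (carry-in 0); X=3 is free and consistent — try it. So X=3.
Step 2. [col 1: C + X ≡ D (mod 10)] several values work for D in column 1 (C + X ≡ D (mod 10), carry-in 0); try D=7. So D=7.
Step 3. [col 1: C + X ≡ D (mod 10)] column 1: given X=3, D=7, carry-in 0, and digits 3,7 already taken and all letters distinct, C+X≡D (mod 10) forces C=4. So C=4.
Step 4. [col 2: W + U ≡ D (mod 10)] W=8 is one option consistent with column 2 (W + U ≡ D (mod 10), carry-in 0) — take it ⇒ W=8.
Step 5. [col 2: W + U ≡ D (mod 10)] column 2: given W=8, D=7, carry-in 0, and digits 3,4,7,8 already taken and all letters distinct, W+U≡D (mod 10) forces U=9. So U=9.
Step 6. [col 3: X + W ≡ O (mod 10)] column 3: given X=3, W=8, carry-in 1, and digits 3,4,7,8,9 already taken and all letters distinct, X+W≡O (mod 10) forces O=2, so O=2.
Step 7. [col 4: X + R ≡ U (mod 10)] column 4: given X=3, U=9, carry-in 1, and digits 2,3,4,7,8,9 already taken and all letters distinct, X+R≡U (mod 10) forces R=5, so R=5.
Step 8. [col 5: U + T ≡ M (mod 10)] in column 5 we have U+T≡M with carry-in 0; given U=9 and digits 2,3,4,5,7,8,9 already taken and all letters distinct, that pins M to 0. So M=0.
Step 9. [col 5: U + T ≡ M (mod 10)] in column 5 we have U+T≡M with carry-in 0; given U=9, M=0 and digits 0,2,3,4,5,7,8,9 already taken and all letters distinct, that pins T to 1 ⇒ T=1.
Step 10. [col 6: Y + O ≡ U (mod 10)] from column 6 (O=2, U=9, carry-in 1, digits 0,1,2,3,4,5,7,8,9 already taken and all letters distinct): Y must equal 6 ⇒ Y=6.

Answer: C=4, D=7, M=0, O=2, R=5, T=1, U=9, W=8, X=3, Y=6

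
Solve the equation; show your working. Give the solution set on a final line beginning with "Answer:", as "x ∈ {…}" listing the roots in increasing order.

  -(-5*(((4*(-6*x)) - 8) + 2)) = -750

Step 1. [-(-5*(((4*(-6*x)) - 8) + 2)) = -750] LHS negated; negate both sides, so neg: -5*(((4*(-6*x)) - 8) + 2) = 750.
Step 2. [-5*(((4*(-6*x)) - 8) + 2) = 750] -5 out front; divide by -5 ⇒ div: ((4*(-6*x)) - 8) + 2 = -150.
Step 3. [((4*(-6*x)) - 8) + 2 = -150] peel the +2: subtract 2 from each side ⇒ sub: (4*(-6*x)) - 8 = -152.
Step 4. [(4*(-6*x)) - 8 = -152] the outer -8 inverts by adding 8, so sub: 4*(-6*x) = -144.
Step 5. [4*(-6*x) = -144] 4 out front; divide by 4 ⇒ div: -6*x = -36.
Step 6. [-6*x = -36] divide by the outer -6, so div: x = 6.

Answer: x ∈ {6}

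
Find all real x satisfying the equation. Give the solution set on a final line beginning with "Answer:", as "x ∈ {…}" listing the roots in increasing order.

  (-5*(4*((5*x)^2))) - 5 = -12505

Step 1. [(-5*(4*((5*x)^2))) - 5 = -12505] -5 | LHS and -5 | -12505: pull -5 out ⇒ factor: (4*((5*x)^2)) + 1 = 2501.
Step 2. [(4*((5*x)^2)) + 1 = 2501] +1 is outermost — subtract 1 both sides ⇒ sub: 4*((5*x)^2) = 2500.
Step 3. [4*((5*x)^2) = 2500] 4·(inner) — divide through by 4 ⇒ div: (5*x)^2 = 625.
Step 4. [(5*x)^2 = 625] √ both sides: 625 ≥ 0 gives two branches ⇒ sqrt: 5*x = 25 or -25.
Step 5. [5*x = 25 or -25] LHS = 5·(…); ÷5 both sides, so div: x = 5 or -5.

Answer: x ∈ {-5, 5}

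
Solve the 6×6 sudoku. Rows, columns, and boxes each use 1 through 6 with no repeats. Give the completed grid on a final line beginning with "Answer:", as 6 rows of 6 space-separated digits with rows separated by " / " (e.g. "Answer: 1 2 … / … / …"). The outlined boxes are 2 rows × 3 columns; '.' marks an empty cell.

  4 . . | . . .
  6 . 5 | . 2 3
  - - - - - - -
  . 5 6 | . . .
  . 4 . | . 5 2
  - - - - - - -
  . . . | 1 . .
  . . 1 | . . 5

Step 1. [r6c4∈{2,3,4,6}] 2 has one home in col 4: r6c4, so r6c4=2.
Step 2. [r6c1∈{3}] r6c1's peers cover all but 3 ⇒ r6c1=3.
Step 3. [r6c5∈{4,6}] in row 6, 4 fits only at r6c5. So r6c5=4.
Step 4. [r1c2∈{1,2,3}] across col 2, 3 lands solely at r1c2, so r1c2=3.
Step 5. [r5c6∈{6}] nothing but 6 survives at r5c6 ⇒ r5c6=6.
Step 6. [r4c4∈{3,6}] r4c4 is the only open cell in row 4 admitting 6 ⇒ r4c4=6.
Step 7. [r3c1∈{1,2}] in row 3, 2 fits only at r3c1. So r3c1=2.
Step 8. [r1c6∈{1}] r1c6 is down to just 1, so r1c6=1.
Step 9. [r3c4∈{3,4}] in col 4, 3 fits only at r3c4. So r3c4=3.
Step 10. [r5c3∈{2,4}] 4 has one home in row 5: r5c3, so r5c3=4.
Step 11. [r1c3∈{2}] r1c3's peers cover all but 2 ⇒ r1c3=2.
Step 12. [r3c6∈{4}] r3c6 is down to just 4, so r3c6=4.
Step 13. [r4c3∈{3}] r4c3 has the single candidate 3 ⇒ r4c3=3.
Step 14. [r1c5∈{6}] r1c5's peers cover all but 6, so r1c5=6.
Step 15. [r2c2∈{1}] r2c2 is down to just 1, so r2c2=1.
Step 16. [r6c2∈{6}] r6c2 has the single candidate 6, so r6c2=6.
Step 17. [r5c1∈{5}] r5c1 has the single candidate 5 ⇒ r5c1=5.
Step 18. [r5c2∈{2}] r5c2 is down to just 2 ⇒ r5c2=2.
Step 19. [r4c1∈{1}] r4c1's peers cover all but 1. So r4c1=1.
Step 20. [r3c5∈{1}] r3c5's peers cover all but 1, so r3c5=1.
Step 21. [r5c5∈{3}] nothing but 3 survives at r5c5, so r5c5=3.
Step 22. [r1c4∈{5}] only 5 remains possible at r1c4. So r1c4=5.
Step 23. [r2c4∈{4}] r2c4 is down to just 4. So r2c4=4.

Answer: 4 3 2 5 6 1 / 6 1 5 4 2 3 / 2 5 6 3 1 4 / 1 4 3 6 5 2 / 5 2 4 1 3 6 / 3 6 1 2 4 5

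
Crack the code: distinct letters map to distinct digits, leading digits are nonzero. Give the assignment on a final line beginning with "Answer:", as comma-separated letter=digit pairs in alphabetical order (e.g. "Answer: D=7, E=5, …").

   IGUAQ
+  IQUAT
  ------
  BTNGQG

Step 1. [col 1: Q + T ≡ G (mod 10)] no forcing yet in column 1 (carry-in 0); T=7 is free and consistent — try it ⇒ T=7.
Step 2. [col 1: Q + T ≡ G (mod 10)] column 1 (Q + T ≡ G (mod 10), carry-in 0) doesn't pin G yet; pick G=6 and continue ⇒ G=6.
Step 3. [B] B is the leading digit of a 6-digit sum of two 5-digit numbers; the final carry is exactly 1 ⇒ B=1.
Step 4. [col 1: Q + T ≡ G (mod 10)] in column 1 we have Q+T≡G with carry-in 0; given T=7, G=6 and digits 1,6,7 already taken and all letters distinct, that pins Q to 9. So Q=9.
Step 5. [col 2: A + A ≡ Q (mod 10)] from column 2 (Q=9, carry-in 1, digits 1,6,7,9 already taken and all letters distinct): A must equal 4 ⇒ A=4.
Step 6. [col 3: U + U ≡ G (mod 10)] several values work for U in column 3 (U + U ≡ G (mod 10), carry-in 0); try U=3. So U=3.
Step 7. [col 4: G + Q ≡ N (mod 10)] column 4 reads G+Q+carry(0)=N with G=6, Q=9; with digits 1,3,4,6,7,9 already taken and all letters distinct, the only value for N is 5, so N=5.
Step 8. [col 5: I + I ≡ T (mod 10)] column 5: given T=7, carry-in 1, and digits 1,3,4,5,6,7,9 already taken and all letters distinct, I+I≡T (mod 10) forces I=8 ⇒ I=8.

Answer: A=4, B=1, G=6, I=8, N=5, Q=9, T=7, U=3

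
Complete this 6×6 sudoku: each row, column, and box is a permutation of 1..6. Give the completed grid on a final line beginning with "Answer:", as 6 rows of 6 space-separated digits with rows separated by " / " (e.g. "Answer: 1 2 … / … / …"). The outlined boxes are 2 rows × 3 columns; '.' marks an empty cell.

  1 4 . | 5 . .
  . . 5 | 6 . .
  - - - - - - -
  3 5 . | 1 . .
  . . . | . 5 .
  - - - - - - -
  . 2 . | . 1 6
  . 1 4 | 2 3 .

Step 1. [r1c5∈{2}] only 2 remains possible at r1c5. So r1c5=2.
Step 2. [r4c1∈{2,4,6}] in col 1, 4 fits only at r4c1. So r4c1=4.
Step 3. [r1c3∈{3,6}] row 1 places 6 nowhere but r1c3, so r1c3=6.
Step 4. [r1c6∈{3}] r1c6 has the single candidate 3. So r1c6=3.
Step 5. [r2c5∈{4}] r2c5 is down to just 4 ⇒ r2c5=4.
Step 6. [r4c6∈{2}] r4c6 has the single candidate 2, so r4c6=2.
Step 7. [r6c6∈{5}] r6c6 is down to just 5. So r6c6=5.
Step 8. [r5c1∈{5}] r5c1's peers cover all but 5 ⇒ r5c1=5.
Step 9. [r2c6∈{1}] nothing but 1 survives at r2c6, so r2c6=1.
Step 10. [r4c4∈{3}] r4c4's peers cover all but 3. So r4c4=3.
Step 11. [r6c1∈{6}] r6c1 is down to just 6 ⇒ r6c1=6.
Step 12. [r2c1∈{2}] nothing but 2 survives at r2c1 ⇒ r2c1=2.
Step 13. [r3c5∈{6}] only 6 remains possible at r3c5. So r3c5=6.
Step 14. [r2c2∈{3}] r2c2 has the single candidate 3, so r2c2=3.
Step 15. [r4c2∈{6}] nothing but 6 survives at r4c2 ⇒ r4c2=6.
Step 16. [r4c3∈{1}] only 1 remains possible at r4c3, so r4c3=1.
Step 17. [r5c4∈{4}] only 4 remains possible at r5c4. So r5c4=4.
Step 18. [r3c3∈{2}] r3c3 has the single candidate 2. So r3c3=2.
Step 19. [r5c3∈{3}] r5c3 has the single candidate 3 ⇒ r5c3=3.
Step 20. [r3c6∈{4}] r3c6's peers cover all but 4. So r3c6=4.

Answer: 1 4 6 5 2 3 / 2 3 5 6 4 1 / 3 5 2 1 6 4 / 4 6 1 3 5 2 / 5 2 3 4 1 6 / 6 1 4 2 3 5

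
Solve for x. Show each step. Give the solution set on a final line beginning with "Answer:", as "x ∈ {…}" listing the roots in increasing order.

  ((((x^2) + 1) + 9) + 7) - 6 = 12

Step 1. [((((x^2) + 1) + 9) + 7) - 6 = 12] 6 comes off first (add 6). So sub: (((x^2) + 1) + 9) + 7 = 18.
Step 2. [(((x^2) + 1) + 9) + 7 = 18] peel the +7: subtract 7 from each side, so sub: ((x^2) + 1) + 9 = 11.
Step 3. [((x^2) + 1) + 9 = 11] peel the +9: subtract 9 from each side ⇒ sub: (x^2) + 1 = 2.
Step 4. [(x^2) + 1 = 2] +1 is outermost — subtract 1 both sides, so sub: x^2 = 1.
Step 5. [x^2 = 1] √ both sides: 1 ≥ 0 gives two branches, so sqrt: x = 1 or -1.

Answer: x ∈ {-1, 1}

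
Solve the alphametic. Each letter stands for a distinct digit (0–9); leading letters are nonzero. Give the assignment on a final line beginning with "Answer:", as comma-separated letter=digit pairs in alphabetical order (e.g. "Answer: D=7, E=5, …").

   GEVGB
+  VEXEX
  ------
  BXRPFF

Step 1. [col 1: B + X ≡ F (mod 10)] several values work for X in column 1 (B + X ≡ F (mod 10), carry-in 0); try X=2, so X=2.
Step 2. [col 1: B + X ≡ F (mod 10)] F=3 is one option consistent with column 1 (B + X ≡ F (mod 10), carry-in 0) — take it. So F=3.
Step 3. [col 1: B + X ≡ F (mod 10)] column 1: given X=2, F=3, carry-in 0, and digits 2,3 already taken and all letters distinct, B+X≡F (mod 10) forces B=1, so B=1.
Step 4. [col 2: G + E ≡ F (mod 10)] several values work for E in column 2 (G + E ≡ F (mod 10), carry-in 0); try E=7, so E=7.
Step 5. [col 2: G + E ≡ F (mod 10)] in column 2 we have G+E≡F with carry-in 0; given E=7, F=3 and digits 1,2,3,7 already taken and all letters distinct, that pins G to 6. So G=6.
Step 6. [col 3: V + X ≡ P (mod 10)] in column 3 we have V+X≡P with carry-in 1; given X=2 and digits 1,2,3,6,7 already taken and all letters distinct, that pins P to 8. So P=8.
Step 7. [col 3: V + X ≡ P (mod 10)] from column 3 (X=2, P=8, carry-in 1, digits 1,2,3,6,7,8 already taken and all letters distinct): V must equal 5 ⇒ V=5.
Step 8. [col 4: E + E ≡ R (mod 10)] column 4 reads E+E+carry(0)=R with E=7; with digits 1,2,3,5,6,7,8 already taken and all letters distinct, the only value for R is 4. So R=4.

Answer: B=1, E=7, F=3, G=6, P=8, R=4, V=5, X=2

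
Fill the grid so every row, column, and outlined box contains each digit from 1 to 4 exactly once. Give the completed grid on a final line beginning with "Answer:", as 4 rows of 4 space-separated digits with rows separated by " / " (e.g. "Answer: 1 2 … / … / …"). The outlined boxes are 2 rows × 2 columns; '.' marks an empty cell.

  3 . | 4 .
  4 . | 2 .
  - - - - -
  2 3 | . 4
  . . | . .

Step 1. [r1c4∈{1}] nothing but 1 survives at r1c4 ⇒ r1c4=1.
Step 2. [r4c1∈{1}] nothing but 1 survives at r4c1, so r4c1=1.
Step 3. [r4c3∈{3}] r4c3's peers cover all but 3, so r4c3=3.
Step 4. [r2c4∈{3}] nothing but 3 survives at r2c4 ⇒ r2c4=3.
Step 5. [r4c4∈{2}] r4c4's peers cover all but 2. So r4c4=2.
Step 6. [r1c2∈{2}] r1c2's peers cover all but 2 ⇒ r1c2=2.
Step 7. [r4c2∈{4}] r4c2's peers cover all but 4, so r4c2=4.
Step 8. [r3c3∈{1}] r3c3's peers cover all but 1, so r3c3=1.
Step 9. [r2c2∈{1}] only 1 remains possible at r2c2, so r2c2=1.

Answer: 3 2 4 1 / 4 1 2 3 / 2 3 1 4 / 1 4 3 2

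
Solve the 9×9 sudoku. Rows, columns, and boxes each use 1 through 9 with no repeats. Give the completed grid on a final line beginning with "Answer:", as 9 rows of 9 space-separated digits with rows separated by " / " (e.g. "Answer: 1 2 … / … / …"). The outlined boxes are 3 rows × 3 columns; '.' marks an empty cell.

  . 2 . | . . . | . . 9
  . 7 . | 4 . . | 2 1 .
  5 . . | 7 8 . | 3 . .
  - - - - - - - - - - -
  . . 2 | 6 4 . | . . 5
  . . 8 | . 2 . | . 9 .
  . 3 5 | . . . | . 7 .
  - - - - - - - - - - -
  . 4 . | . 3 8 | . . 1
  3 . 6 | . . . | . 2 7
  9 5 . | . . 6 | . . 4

Step 1. [r3c9∈{6}] only 6 remains possible at r3c9 ⇒ r3c9=6.
Step 2. [r9c7∈{8}] r9c7's peers cover all but 8, so r9c7=8.
Step 3. [r4c7∈{1}] only 1 remains possible at r4c7, so r4c7=1.
Step 4. [r5c2∈{1,6}] across col 2, 6 lands solely at r5c2, so r5c2=6.
Step 5. [r6c4∈{1,8,9}] across col 4, 8 lands solely at r6c4 ⇒ r6c4=8.
Step 6. [r5c9∈{3}] only 3 remains possible at r5c9 ⇒ r5c9=3.
Step 7. [r1c4∈{1,3,5}] col 4 places 3 nowhere but r1c4, so r1c4=3.
Step 8. [r5c7∈{4}] r5c7 has the single candidate 4, so r5c7=4.
Step 9. [r4c1∈{7}] only 7 remains possible at r4c1. So r4c1=7.
Step 10. [r5c1∈{1}] r5c1 is down to just 1, so r5c1=1.
Step 11. [r8c6∈{1,4,5,9}] row 8 places 4 nowhere but r8c6, so r8c6=4.
Step 12. [r5c4∈{5}] only 5 remains possible at r5c4 ⇒ r5c4=5.
Step 13. [r8c5∈{1,5,9}] 5 has one home in box 8: r8c5. So r8c5=5.
Step 14. [r3c6∈{1,2,9}] row 3 places 2 nowhere but r3c6. So r3c6=2.
Step 15. [r2c9∈{8}] r2c9's peers cover all but 8, so r2c9=8.
Step 16. [r1c1∈{4,6,8}] across row 1, 8 lands solely at r1c1. So r1c1=8.
Step 17. [r7c8∈{5,6}] r7c8 is the only open cell in col 8 admitting 6. So r7c8=6.
Step 18. [r1c8∈{4,5}] in col 8, 5 fits only at r1c8, so r1c8=5.
Step 19. [r1c6∈{1}] nothing but 1 survives at r1c6 ⇒ r1c6=1.
Step 20. [r6c6∈{9}] only 9 remains possible at r6c6. So r6c6=9.
Step 21. [r2c5∈{6,9}] across col 5, 9 lands solely at r2c5 ⇒ r2c5=9.
Step 22. [r3c3∈{1,4,9}] 9 has one home in col 3: r3c3. So r3c3=9.
Step 23. [r9c3∈{1,7}] col 3 places 1 nowhere but r9c3, so r9c3=1.
Step 24. [r8c7∈{9}] r8c7 has the single candidate 9. So r8c7=9.
Step 25. [r7c1∈{2}] r7c1's peers cover all but 2. So r7c1=2.
Step 26. [r7c3∈{7}] r7c3 is down to just 7, so r7c3=7.
Step 27. [r9c8∈{3}] only 3 remains possible at r9c8, so r9c8=3.
Step 28. [r3c2∈{1}] nothing but 1 survives at r3c2 ⇒ r3c2=1.
Step 29. [r6c5∈{1}] r6c5 has the single candidate 1, so r6c5=1.
Step 30. [r8c4∈{1}] only 1 remains possible at r8c4. So r8c4=1.
Step 31. [r1c7∈{7}] r1c7 is down to just 7. So r1c7=7.
Step 32. [r2c6∈{5}] r2c6 is down to just 5. So r2c6=5.
Step 33. [r7c4∈{9}] r7c4 is down to just 9. So r7c4=9.
Step 34. [r4c8∈{8}] r4c8's peers cover all but 8 ⇒ r4c8=8.
Step 35. [r9c4∈{2}] r9c4 is down to just 2 ⇒ r9c4=2.
Step 36. [r6c1∈{4}] r6c1 has the single candidate 4, so r6c1=4.
Step 37. [r6c7∈{6}] r6c7 has the single candidate 6. So r6c7=6.
Step 38. [r4c2∈{9}] r4c2 is down to just 9. So r4c2=9.
Step 39. [r6c9∈{2}] nothing but 2 survives at r6c9, so r6c9=2.
Step 40. [r2c3∈{3}] r2c3 has the single candidate 3, so r2c3=3.
Step 41. [r9c5∈{7}] only 7 remains possible at r9c5 ⇒ r9c5=7.
Step 42. [r3c8∈{4}] r3c8 is down to just 4, so r3c8=4.
Step 43. [r1c5∈{6}] r1c5 is down to just 6. So r1c5=6.
Step 44. [r2c1∈{6}] r2c1's peers cover all but 6, so r2c1=6.
Step 45. [r5c6∈{7}] nothing but 7 survives at r5c6. So r5c6=7.
Step 46. [r1c3∈{4}] r1c3's peers cover all but 4. So r1c3=4.
Step 47. [r8c2∈{8}] nothing but 8 survives at r8c2. So r8c2=8.
Step 48. [r4c6∈{3}] r4c6 is down to just 3, so r4c6=3.
Step 49. [r7c7∈{5}] r7c7's peers cover all but 5. So r7c7=5.

Answer: 8 2 4 3 6 1 7 5 9 / 6 7 3 4 9 5 2 1 8 / 5 1 9 7 8 2 3 4 6 / 7 9 2 6 4 3 1 8 5 / 1 6 8 5 2 7 4 9 3 / 4 3 5 8 1 9 6 7 2 / 2 4 7 9 3 8 5 6 1 / 3 8 6 1 5 4 9 2 7 / 9 5 1 2 7 6 8 3 4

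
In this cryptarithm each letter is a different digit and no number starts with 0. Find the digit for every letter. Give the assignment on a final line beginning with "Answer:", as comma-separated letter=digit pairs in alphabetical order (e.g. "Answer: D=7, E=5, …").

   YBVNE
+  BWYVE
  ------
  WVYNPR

Step 1. [W] adding two 5-digit numbers gives at most 5+1 digits, and here it does — W is that final carry and must be 1, so W=1.
Step 2. [col 1: E + E ≡ R (mod 10)] E=5 is one option consistent with column 1 (E + E ≡ R (mod 10), carry-in 0) — take it. So E=5.
Step 3. [col 1: E + E ≡ R (mod 10)] from column 1 (E=5, carry-in 0, digits 1,5 already taken and all letters distinct): R must equal 0 ⇒ R=0.
Step 4. [col 2: N + V ≡ P (mod 10)] V=4 is one option consistent with column 2 (N + V ≡ P (mod 10), carry-in 1) — take it ⇒ V=4.
Step 5. [col 2: N + V ≡ P (mod 10)] N=2 is one option consistent with column 2 (N + V ≡ P (mod 10), carry-in 1) — take it. So N=2.
Step 6. [col 2: N + V ≡ P (mod 10)] column 2: given N=2, V=4, carry-in 1, and digits 0,1,2,4,5 already taken and all letters distinct, N+V≡P (mod 10) forces P=7, so P=7.
Step 7. [col 3: V + Y ≡ N (mod 10)] from column 3 (V=4, N=2, carry-in 0, digits 0,1,2,4,5,7 already taken and all letters distinct): Y must equal 8, so Y=8.
Step 8. [col 4: B + W ≡ Y (mod 10)] column 4 reads B+W+carry(1)=Y with W=1, Y=8; with digits 0,1,2,4,5,7,8 already taken and all letters distinct, the only value for B is 6. So B=6.

Answer: B=6, E=5, N=2, P=7, R=0, V=4, W=1, Y=8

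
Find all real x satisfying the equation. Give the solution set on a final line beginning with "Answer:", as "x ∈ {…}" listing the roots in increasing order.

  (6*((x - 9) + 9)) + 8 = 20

Step 1. [(6*((x - 9) + 9)) + 8 = 20] 8 comes off first (subtract 8), so sub: 6*((x - 9) + 9) = 12.
Step 2. [6*((x - 9) + 9) = 12] LHS = 6·(…); ÷6 both sides ⇒ div: (x - 9) + 9 = 2.
Step 3. [(x - 9) + 9 = 2] +9 is outermost — subtract 9 both sides, so sub: x - 9 = -7.
Step 4. [x - 9 = -7] the outer -9 inverts by adding 9, so sub: x = 2.

Answer: x ∈ {2}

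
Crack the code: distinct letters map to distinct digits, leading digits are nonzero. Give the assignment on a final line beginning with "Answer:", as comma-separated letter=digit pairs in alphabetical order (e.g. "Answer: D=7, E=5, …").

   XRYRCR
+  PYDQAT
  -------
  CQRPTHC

Step 1. [col 1: R + T ≡ C (mod 10)] C=1 is one option consistent with column 1 (R + T ≡ C (mod 10), carry-in 0) — take it. So C=1.
Step 2. [col 1: R + T ≡ C (mod 10)] R=9 is one option consistent with column 1 (R + T ≡ C (mod 10), carry-in 0) — take it, so R=9.
Step 3. [col 1: R + T ≡ C (mod 10)] from column 1 (R=9, C=1, carry-in 0, digits 1,9 already taken and all letters distinct): T must equal 2, so T=2.
Step 4. [col 2: C + A ≡ H (mod 10)] no forcing yet in column 2 (carry-in 1); A=4 is free and consistent — try it ⇒ A=4.
Step 5. [col 2: C + A ≡ H (mod 10)] from column 2 (C=1, A=4, carry-in 1, digits 1,2,4,9 already taken and all letters distinct): H must equal 6. So H=6.
Step 6. [col 3: R + Q ≡ T (mod 10)] from column 3 (R=9, T=2, carry-in 0, digits 1,2,4,6,9 already taken and all letters distinct): Q must equal 3, so Q=3.
Step 7. [col 4: Y + D ≡ P (mod 10)] column 4 reads Y+D+carry(1)=P with nothing yet; with digits 1,2,3,4,6,9 already taken and all letters distinct, the only value for P is 8, so P=8.
Step 8. [col 4: Y + D ≡ P (mod 10)] no forcing yet in column 4 (carry-in 1); Y=0 is free and consistent — try it. So Y=0.
Step 9. [col 4: Y + D ≡ P (mod 10)] column 4 reads Y+D+carry(1)=P with Y=0, P=8; with digits 0,1,2,3,4,6,8,9 already taken and all letters distinct, the only value for D is 7 ⇒ D=7.
Step 10. [col 6: X + P ≡ Q (mod 10)] column 6: given P=8, Q=3, carry-in 0, and digits 0,1,2,3,4,6,7,8,9 already taken and all letters distinct, X+P≡Q (mod 10) forces X=5. So X=5.

Answer: A=4, C=1, D=7, H=6, P=8, Q=3, R=9, T=2, X=5, Y=0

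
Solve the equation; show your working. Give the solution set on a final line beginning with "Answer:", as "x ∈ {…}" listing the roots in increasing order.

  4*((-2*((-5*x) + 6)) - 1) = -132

Step 1. [4*((-2*((-5*x) + 6)) - 1) = -132] divide by the outer 4, so div: (-2*((-5*x) + 6)) - 1 = -33.
Step 2. [(-2*((-5*x) + 6)) - 1 = -33] peel the -1: add 1 from each side. So sub: -2*((-5*x) + 6) = -32.
Step 3. [-2*((-5*x) + 6) = -32] leading coefficient -2: divide by -2, so div: (-5*x) + 6 = 16.
Step 4. [(-5*x) + 6 = 16] 6 comes off first (subtract 6), so sub: -5*x = 10.
Step 5. [-5*x = 10] -5 out front; divide by -5 ⇒ div: x = -2.

Answer: x ∈ {-2}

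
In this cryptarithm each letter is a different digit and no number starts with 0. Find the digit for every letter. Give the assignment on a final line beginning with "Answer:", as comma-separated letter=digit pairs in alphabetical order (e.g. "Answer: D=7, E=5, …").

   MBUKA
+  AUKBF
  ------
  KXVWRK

Step 1. [col 1: A + F ≡ K (mod 10)] column 1 (A + F ≡ K (mod 10), carry-in 0) doesn't pin K yet; pick K=1 and continue ⇒ K=1.
Step 2. [col 1: A + F ≡ K (mod 10)] no forcing yet in column 1 (carry-in 0); A=5 is free and consistent — try it. So A=5.
Step 3. [col 1: A + F ≡ K (mod 10)] column 1: given A=5, K=1, carry-in 0, and digits 1,5 already taken and all letters distinct, A+F≡K (mod 10) forces F=6. So F=6.
Step 4. [col 2: K + B ≡ R (mod 10)] no forcing yet in column 2 (carry-in 1); R=4 is free and consistent — try it ⇒ R=4.
Step 5. [col 2: K + B ≡ R (mod 10)] column 2 reads K+B+carry(1)=R with K=1, R=4; with digits 1,4,5,6 already taken and all letters distinct, the only value for B is 2 ⇒ B=2.
Step 6. [col 3: U + K ≡ W (mod 10)] no forcing yet in column 3 (carry-in 0); W=9 is free and consistent — try it, so W=9.
Step 7. [col 3: U + K ≡ W (mod 10)] in column 3 we have U+K≡W with carry-in 0; given K=1, W=9 and digits 1,2,4,5,6,9 already taken and all letters distinct, that pins U to 8 ⇒ U=8.
Step 8. [col 4: B + U ≡ V (mod 10)] from column 4 (B=2, U=8, carry-in 0, digits 1,2,4,5,6,8,9 already taken and all letters distinct): V must equal 0. So V=0.
Step 9. [col 5: M + A ≡ X (mod 10)] in column 5 we have M+A≡X with carry-in 1; given A=5 and digits 0,1,2,4,5,6,8,9 already taken and all letters distinct, that pins X to 3. So X=3.
Step 10. [col 5: M + A ≡ X (mod 10)] column 5: given A=5, X=3, carry-in 1, and digits 0,1,2,3,4,5,6,8,9 already taken and all letters distinct, M+A≡X (mod 10) forces M=7, so M=7.

Answer: A=5, B=2, F=6, K=1, M=7, R=4, U=8, V=0, W=9, X=3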